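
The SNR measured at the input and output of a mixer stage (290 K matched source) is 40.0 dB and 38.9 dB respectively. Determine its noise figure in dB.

1.1 dB

NF (dB) = SNR_in(dB) − SNR_out(dB) when the source is at T₀
NF = 40.0 − 38.9 = 1.1 dB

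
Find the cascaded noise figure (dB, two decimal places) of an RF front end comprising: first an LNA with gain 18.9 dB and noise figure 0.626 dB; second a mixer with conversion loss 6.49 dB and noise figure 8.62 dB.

Convert to linear (a loss of L dB is a gain of −L dB): F_i = 10^(NF_i/10), G_i = 10^(G_i,dB/10)
  Stage 1: F_1 = 10^(0.626/10) = 1.155, G_1 = 10^(18.9/10) = 77.62
  Stage 2: F_2 = 10^(8.62/10) = 7.278, G_2 = 10^(−6.49/10) = 0.2244
Friis cascade:
  F = 1.155 + (7.278 − 1)/77.62 = 1.236
NF = 10 log₁₀(1.236) = 0.92 dB

0.92 dB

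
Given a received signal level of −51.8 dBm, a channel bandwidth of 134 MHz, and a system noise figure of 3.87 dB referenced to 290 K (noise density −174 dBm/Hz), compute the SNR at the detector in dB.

Noise floor: N = −174 + 10 log₁₀(B) + NF
10 log₁₀(1.34×10⁸) = 81.27 dB
N = −174 + 81.27 + 3.87 = −88.86 dBm
SNR = P_sig − N = −51.8 − (−88.86) = 37.06 dB → 37.1 dB

37.1 dB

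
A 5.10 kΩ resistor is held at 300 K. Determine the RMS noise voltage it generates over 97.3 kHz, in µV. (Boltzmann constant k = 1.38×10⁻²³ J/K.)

2.87 µV

V_n = √(4kTRB)
4kTRB = 4 × 1.38×10⁻²³ × 300 × 5.10×10³ × 9.73×10⁴ = 8.22×10⁻¹² V²
V_n = √(8.22×10⁻¹²) = 2.87×10⁻⁶ V = 2.87 µV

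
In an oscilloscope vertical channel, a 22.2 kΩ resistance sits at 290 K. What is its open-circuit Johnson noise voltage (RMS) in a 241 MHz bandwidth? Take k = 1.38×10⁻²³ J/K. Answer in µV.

V_n = √(4kTRB)
4kTRB = 4 × 1.38×10⁻²³ × 290 × 2.22×10⁴ × 2.41×10⁸ = 8.56×10⁻⁸ V²
V_n = √(8.56×10⁻⁸) = 2.93×10⁻⁴ V = 293 µV

293 µV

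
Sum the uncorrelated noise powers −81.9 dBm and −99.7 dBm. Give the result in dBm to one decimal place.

Convert to linear, add, convert back:
P₁ = 6.46×10⁻¹² W, P₂ = 1.07×10⁻¹³ W
P_tot = 6.56×10⁻¹² W → 10 log₁₀(P_tot / 10⁻³) = −81.8 dBm

−81.8 dBm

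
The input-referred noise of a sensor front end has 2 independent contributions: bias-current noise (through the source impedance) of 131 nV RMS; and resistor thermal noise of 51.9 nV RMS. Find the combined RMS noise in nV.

Uncorrelated sources add in power (mean-square): V_tot = √(ΣV_i²)
V_tot = √[(1.31×10⁻⁷)² + (5.19×10⁻⁸)²] = 1.41×10⁻⁷ V = 141 nV

141 nV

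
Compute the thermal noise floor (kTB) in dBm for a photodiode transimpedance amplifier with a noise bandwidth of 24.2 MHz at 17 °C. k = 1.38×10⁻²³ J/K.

−100.1 dBm

T = 17 °C + 273.15 = 290.15 K
P_n = kTB = 1.38×10⁻²³ × 290.15 × 2.42×10⁷ = 9.69×10⁻¹⁴ W
In dBm: 10 log₁₀(9.69×10⁻¹⁴ / 10⁻³) = −100.1 dBm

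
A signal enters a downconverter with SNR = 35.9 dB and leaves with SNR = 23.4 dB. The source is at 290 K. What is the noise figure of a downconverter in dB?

12.5 dB

NF (dB) = SNR_in(dB) − SNR_out(dB) when the source is at T₀
NF = 35.9 − 23.4 = 12.5 dB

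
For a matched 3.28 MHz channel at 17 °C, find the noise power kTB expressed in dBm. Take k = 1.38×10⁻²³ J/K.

T = 17 °C + 273.15 = 290.15 K
P_n = kTB = 1.38×10⁻²³ × 290.15 × 3.28×10⁶ = 1.31×10⁻¹⁴ W
In dBm: 10 log₁₀(1.31×10⁻¹⁴ / 10⁻³) = −108.8 dBm

−108.8 dBm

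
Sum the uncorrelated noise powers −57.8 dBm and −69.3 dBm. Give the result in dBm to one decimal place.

−57.5 dBm

Convert to linear, add, convert back:
P₁ = 1.66×10⁻⁹ W, P₂ = 1.17×10⁻¹⁰ W
P_tot = 1.78×10⁻⁹ W → 10 log₁₀(P_tot / 10⁻³) = −57.5 dBm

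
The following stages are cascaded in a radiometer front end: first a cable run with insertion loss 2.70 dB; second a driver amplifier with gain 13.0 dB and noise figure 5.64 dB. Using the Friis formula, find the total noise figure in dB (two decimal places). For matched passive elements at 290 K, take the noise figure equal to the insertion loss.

8.34 dB

Convert to linear (a loss of L dB is a gain of −L dB): F_i = 10^(NF_i/10), G_i = 10^(G_i,dB/10)
  Stage 1: F_1 = 10^(2.70/10) = 1.862, G_1 = 10^(−2.70/10) = 0.5370
  Stage 2: F_2 = 10^(5.64/10) = 3.664, G_2 = 10^(13.0/10) = 19.95
Friis cascade:
  F = 1.862 + (3.664 − 1)/0.5370 = 6.823
NF = 10 log₁₀(6.823) = 8.34 dB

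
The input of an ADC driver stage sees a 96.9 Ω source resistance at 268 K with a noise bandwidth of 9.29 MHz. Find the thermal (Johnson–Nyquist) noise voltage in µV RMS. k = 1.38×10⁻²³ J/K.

V_n = √(4kTRB)
4kTRB = 4 × 1.38×10⁻²³ × 268 × 9.69×10¹ × 9.29×10⁶ = 1.33×10⁻¹¹ V²
V_n = √(1.33×10⁻¹¹) = 3.65×10⁻⁶ V = 3.65 µV

3.65 µV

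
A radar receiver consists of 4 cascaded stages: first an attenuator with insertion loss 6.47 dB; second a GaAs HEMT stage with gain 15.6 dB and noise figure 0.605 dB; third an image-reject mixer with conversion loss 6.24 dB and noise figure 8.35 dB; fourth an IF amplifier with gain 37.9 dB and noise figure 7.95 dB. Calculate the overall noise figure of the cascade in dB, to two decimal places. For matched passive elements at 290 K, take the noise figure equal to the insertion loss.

Convert to linear (a loss of L dB is a gain of −L dB): F_i = 10^(NF_i/10), G_i = 10^(G_i,dB/10)
  Stage 1: F_1 = 10^(6.47/10) = 4.436, G_1 = 10^(−6.47/10) = 0.2254
  Stage 2: F_2 = 10^(0.605/10) = 1.149, G_2 = 10^(15.6/10) = 36.31
  Stage 3: F_3 = 10^(8.35/10) = 6.839, G_3 = 10^(−6.24/10) = 0.2377
  Stage 4: F_4 = 10^(7.95/10) = 6.237, G_4 = 10^(37.9/10) = 6166
Friis cascade:
  F = 4.436 + (1.149 − 1)/0.2254 + (6.839 − 1)/8.185 + (6.237 − 1)/1.945 = 8.505
NF = 10 log₁₀(8.505) = 9.30 dB

9.30 dB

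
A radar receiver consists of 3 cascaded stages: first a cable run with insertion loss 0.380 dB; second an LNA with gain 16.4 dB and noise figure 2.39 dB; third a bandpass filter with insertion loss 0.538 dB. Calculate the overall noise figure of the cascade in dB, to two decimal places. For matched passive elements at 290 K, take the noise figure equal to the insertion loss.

2.78 dB

Convert to linear (a loss of L dB is a gain of −L dB): F_i = 10^(NF_i/10), G_i = 10^(G_i,dB/10)
  Stage 1: F_1 = 10^(0.380/10) = 1.091, G_1 = 10^(−0.380/10) = 0.9162
  Stage 2: F_2 = 10^(2.39/10) = 1.734, G_2 = 10^(16.4/10) = 43.65
  Stage 3: F_3 = 10^(0.538/10) = 1.132, G_3 = 10^(−0.538/10) = 0.8835
Friis cascade:
  F = 1.091 + (1.734 − 1)/0.9162 + (1.132 − 1)/39.99 = 1.896
NF = 10 log₁₀(1.896) = 2.78 dB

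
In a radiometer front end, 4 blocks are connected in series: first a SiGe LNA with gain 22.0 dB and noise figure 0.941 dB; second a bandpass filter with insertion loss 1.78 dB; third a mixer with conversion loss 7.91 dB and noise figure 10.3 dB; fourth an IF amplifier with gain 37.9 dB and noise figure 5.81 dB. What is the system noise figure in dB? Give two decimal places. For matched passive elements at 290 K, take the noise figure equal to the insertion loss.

1.77 dB

Convert to linear (a loss of L dB is a gain of −L dB): F_i = 10^(NF_i/10), G_i = 10^(G_i,dB/10)
  Stage 1: F_1 = 10^(0.941/10) = 1.242, G_1 = 10^(22.0/10) = 158.5
  Stage 2: F_2 = 10^(1.78/10) = 1.507, G_2 = 10^(−1.78/10) = 0.6637
  Stage 3: F_3 = 10^(10.3/10) = 10.72, G_3 = 10^(−7.91/10) = 0.1618
  Stage 4: F_4 = 10^(5.81/10) = 3.811, G_4 = 10^(37.9/10) = 6166
Friis cascade:
  F = 1.242 + (1.507 − 1)/158.5 + (10.72 − 1)/105.2 + (3.811 − 1)/17.02 = 1.503
NF = 10 log₁₀(1.503) = 1.77 dB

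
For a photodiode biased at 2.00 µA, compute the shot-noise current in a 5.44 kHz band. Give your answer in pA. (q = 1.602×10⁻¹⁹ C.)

59.0 pA

I_n = √(2qI·B)
2qI·B = 2 × 1.602×10⁻¹⁹ × 2.00×10⁻⁶ × 5.44×10³ = 3.49×10⁻²¹ A²
I_n = √(3.49×10⁻²¹) = 5.90×10⁻¹¹ A = 59.0 pA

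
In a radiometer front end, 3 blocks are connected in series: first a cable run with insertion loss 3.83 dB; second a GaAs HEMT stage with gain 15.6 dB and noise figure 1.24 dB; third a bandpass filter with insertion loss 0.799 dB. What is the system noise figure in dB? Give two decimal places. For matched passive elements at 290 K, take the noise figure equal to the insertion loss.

5.09 dB

Convert to linear (a loss of L dB is a gain of −L dB): F_i = 10^(NF_i/10), G_i = 10^(G_i,dB/10)
  Stage 1: F_1 = 10^(3.83/10) = 2.415, G_1 = 10^(−3.83/10) = 0.4140
  Stage 2: F_2 = 10^(1.24/10) = 1.330, G_2 = 10^(15.6/10) = 36.31
  Stage 3: F_3 = 10^(0.799/10) = 1.202, G_3 = 10^(−0.799/10) = 0.8320
Friis cascade:
  F = 2.415 + (1.330 − 1)/0.4140 + (1.202 − 1)/15.03 = 3.227
NF = 10 log₁₀(3.227) = 5.09 dB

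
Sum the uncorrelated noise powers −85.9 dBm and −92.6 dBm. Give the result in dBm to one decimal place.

−85.1 dBm

Convert to linear, add, convert back:
P₁ = 2.57×10⁻¹² W, P₂ = 5.50×10⁻¹³ W
P_tot = 3.12×10⁻¹² W → 10 log₁₀(P_tot / 10⁻³) = −85.1 dBm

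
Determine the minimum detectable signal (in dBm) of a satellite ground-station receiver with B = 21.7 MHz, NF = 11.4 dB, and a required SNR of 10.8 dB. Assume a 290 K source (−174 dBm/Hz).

Sensitivity = −174 + 10 log₁₀(B) + NF + SNR_min
= −174 + 73.36 + 11.4 + 10.8
= −78.44 dBm → −78.4 dBm

−78.4 dBm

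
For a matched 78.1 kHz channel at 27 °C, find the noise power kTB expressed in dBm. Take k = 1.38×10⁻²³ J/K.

T = 27 °C + 273.15 = 300.15 K
P_n = kTB = 1.38×10⁻²³ × 300.15 × 7.81×10⁴ = 3.23×10⁻¹⁶ W
In dBm: 10 log₁₀(3.23×10⁻¹⁶ / 10⁻³) = −124.9 dBm

−124.9 dBm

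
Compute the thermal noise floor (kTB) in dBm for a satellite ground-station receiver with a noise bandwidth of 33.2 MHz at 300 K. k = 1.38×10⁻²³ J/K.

−98.6 dBm

P_n = kTB = 1.38×10⁻²³ × 300 × 3.32×10⁷ = 1.37×10⁻¹³ W
In dBm: 10 log₁₀(1.37×10⁻¹³ / 10⁻³) = −98.6 dBm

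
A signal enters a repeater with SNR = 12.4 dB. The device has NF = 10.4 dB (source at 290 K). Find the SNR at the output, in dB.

By definition F = SNR_in/SNR_out, so in dB: SNR_out = SNR_in − NF
SNR_out = 12.4 − 10.4 = 2.0 dB

2.0 dB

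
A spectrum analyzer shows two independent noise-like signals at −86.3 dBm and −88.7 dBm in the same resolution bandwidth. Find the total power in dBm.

−84.3 dBm

Convert to linear, add, convert back:
P₁ = 2.34×10⁻¹² W, P₂ = 1.35×10⁻¹² W
P_tot = 3.69×10⁻¹² W → 10 log₁₀(P_tot / 10⁻³) = −84.3 dBm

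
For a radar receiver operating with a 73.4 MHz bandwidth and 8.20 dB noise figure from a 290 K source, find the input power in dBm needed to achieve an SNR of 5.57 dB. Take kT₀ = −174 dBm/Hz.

−81.6 dBm

Sensitivity = −174 + 10 log₁₀(B) + NF + SNR_min
= −174 + 78.66 + 8.20 + 5.57
= −81.57 dBm → −81.6 dBm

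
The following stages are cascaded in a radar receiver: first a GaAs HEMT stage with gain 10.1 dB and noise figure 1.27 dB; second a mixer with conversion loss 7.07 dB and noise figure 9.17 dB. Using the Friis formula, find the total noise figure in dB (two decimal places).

Convert to linear (a loss of L dB is a gain of −L dB): F_i = 10^(NF_i/10), G_i = 10^(G_i,dB/10)
  Stage 1: F_1 = 10^(1.27/10) = 1.340, G_1 = 10^(10.1/10) = 10.23
  Stage 2: F_2 = 10^(9.17/10) = 8.260, G_2 = 10^(−7.07/10) = 0.1963
Friis cascade:
  F = 1.340 + (8.260 − 1)/10.23 = 2.049
NF = 10 log₁₀(2.049) = 3.12 dB

3.12 dB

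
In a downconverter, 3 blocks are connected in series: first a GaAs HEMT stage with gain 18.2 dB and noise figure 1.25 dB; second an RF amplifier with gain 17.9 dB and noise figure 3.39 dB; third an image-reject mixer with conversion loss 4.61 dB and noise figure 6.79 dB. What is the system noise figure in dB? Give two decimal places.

Convert to linear (a loss of L dB is a gain of −L dB): F_i = 10^(NF_i/10), G_i = 10^(G_i,dB/10)
  Stage 1: F_1 = 10^(1.25/10) = 1.334, G_1 = 10^(18.2/10) = 66.07
  Stage 2: F_2 = 10^(3.39/10) = 2.183, G_2 = 10^(17.9/10) = 61.66
  Stage 3: F_3 = 10^(6.79/10) = 4.775, G_3 = 10^(−4.61/10) = 0.3459
Friis cascade:
  F = 1.334 + (2.183 − 1)/66.07 + (4.775 − 1)/4074 = 1.352
NF = 10 log₁₀(1.352) = 1.31 dB

1.31 dB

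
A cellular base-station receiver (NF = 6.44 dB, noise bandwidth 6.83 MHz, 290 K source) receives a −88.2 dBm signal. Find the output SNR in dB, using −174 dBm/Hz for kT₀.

Noise floor: N = −174 + 10 log₁₀(B) + NF
10 log₁₀(6.83×10⁶) = 68.34 dB
N = −174 + 68.34 + 6.44 = −99.22 dBm
SNR = P_sig − N = −88.2 − (−99.22) = 11.02 dB → 11.0 dB

11.0 dB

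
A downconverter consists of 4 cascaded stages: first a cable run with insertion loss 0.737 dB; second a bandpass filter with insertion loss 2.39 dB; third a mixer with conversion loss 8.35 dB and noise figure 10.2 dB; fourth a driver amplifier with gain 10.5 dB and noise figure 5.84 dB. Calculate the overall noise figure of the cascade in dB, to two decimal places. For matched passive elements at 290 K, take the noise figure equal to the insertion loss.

Convert to linear (a loss of L dB is a gain of −L dB): F_i = 10^(NF_i/10), G_i = 10^(G_i,dB/10)
  Stage 1: F_1 = 10^(0.737/10) = 1.185, G_1 = 10^(−0.737/10) = 0.8439
  Stage 2: F_2 = 10^(2.39/10) = 1.734, G_2 = 10^(−2.39/10) = 0.5768
  Stage 3: F_3 = 10^(10.2/10) = 10.47, G_3 = 10^(−8.35/10) = 0.1462
  Stage 4: F_4 = 10^(5.84/10) = 3.837, G_4 = 10^(10.5/10) = 11.22
Friis cascade:
  F = 1.185 + (1.734 − 1)/0.8439 + (10.47 − 1)/0.4867 + (3.837 − 1)/0.07117 = 61.38
NF = 10 log₁₀(61.38) = 17.88 dB

17.88 dB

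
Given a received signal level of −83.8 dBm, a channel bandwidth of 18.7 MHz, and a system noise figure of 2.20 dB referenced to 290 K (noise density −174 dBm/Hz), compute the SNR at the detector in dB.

15.3 dB

Noise floor: N = −174 + 10 log₁₀(B) + NF
10 log₁₀(1.87×10⁷) = 72.72 dB
N = −174 + 72.72 + 2.20 = −99.08 dBm
SNR = P_sig − N = −83.8 − (−99.08) = 15.28 dB → 15.3 dB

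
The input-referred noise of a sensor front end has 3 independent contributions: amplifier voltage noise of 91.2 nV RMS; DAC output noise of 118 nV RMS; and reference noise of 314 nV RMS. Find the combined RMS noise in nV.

Uncorrelated sources add in power (mean-square): V_tot = √(ΣV_i²)
V_tot = √[(9.12×10⁻⁸)² + (1.18×10⁻⁷)² + (3.14×10⁻⁷)²] = 3.48×10⁻⁷ V = 348 nV

348 nV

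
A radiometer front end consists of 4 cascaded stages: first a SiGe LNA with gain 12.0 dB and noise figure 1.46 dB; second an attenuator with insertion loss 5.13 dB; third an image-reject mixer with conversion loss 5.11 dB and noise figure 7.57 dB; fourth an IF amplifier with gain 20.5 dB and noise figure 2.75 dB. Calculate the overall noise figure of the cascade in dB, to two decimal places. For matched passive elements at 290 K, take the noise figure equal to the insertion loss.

4.91 dB

Convert to linear (a loss of L dB is a gain of −L dB): F_i = 10^(NF_i/10), G_i = 10^(G_i,dB/10)
  Stage 1: F_1 = 10^(1.46/10) = 1.400, G_1 = 10^(12.0/10) = 15.85
  Stage 2: F_2 = 10^(5.13/10) = 3.258, G_2 = 10^(−5.13/10) = 0.3069
  Stage 3: F_3 = 10^(7.57/10) = 5.715, G_3 = 10^(−5.11/10) = 0.3083
  Stage 4: F_4 = 10^(2.75/10) = 1.884, G_4 = 10^(20.5/10) = 112.2
Friis cascade:
  F = 1.400 + (3.258 − 1)/15.85 + (5.715 − 1)/4.864 + (1.884 − 1)/1.500 = 3.101
NF = 10 log₁₀(3.101) = 4.91 dB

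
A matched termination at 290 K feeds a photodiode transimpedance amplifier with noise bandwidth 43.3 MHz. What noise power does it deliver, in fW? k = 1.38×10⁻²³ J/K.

173 fW

P_n = kTB = 1.38×10⁻²³ × 290 × 4.33×10⁷ = 1.73×10⁻¹³ W = 173 fW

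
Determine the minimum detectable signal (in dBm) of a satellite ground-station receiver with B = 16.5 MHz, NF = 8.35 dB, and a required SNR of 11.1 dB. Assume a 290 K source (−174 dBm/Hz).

Sensitivity = −174 + 10 log₁₀(B) + NF + SNR_min
= −174 + 72.17 + 8.35 + 11.1
= −82.38 dBm → −82.4 dBm

−82.4 dBm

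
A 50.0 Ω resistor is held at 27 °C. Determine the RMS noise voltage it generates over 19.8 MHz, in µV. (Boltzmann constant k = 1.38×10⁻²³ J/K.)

T = 27 °C + 273.15 = 300.15 K
V_n = √(4kTRB)
4kTRB = 4 × 1.38×10⁻²³ × 300.15 × 5.00×10¹ × 1.98×10⁷ = 1.64×10⁻¹¹ V²
V_n = √(1.64×10⁻¹¹) = 4.05×10⁻⁶ V = 4.05 µV

4.05 µV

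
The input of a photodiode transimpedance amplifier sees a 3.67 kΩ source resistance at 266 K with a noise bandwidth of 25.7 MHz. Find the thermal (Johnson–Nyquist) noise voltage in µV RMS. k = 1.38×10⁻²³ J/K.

V_n = √(4kTRB)
4kTRB = 4 × 1.38×10⁻²³ × 266 × 3.67×10³ × 2.57×10⁷ = 1.38×10⁻⁹ V²
V_n = √(1.38×10⁻⁹) = 3.72×10⁻⁵ V = 37.2 µV

37.2 µV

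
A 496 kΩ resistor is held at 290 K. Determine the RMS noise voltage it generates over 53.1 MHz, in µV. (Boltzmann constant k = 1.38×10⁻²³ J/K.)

V_n = √(4kTRB)
4kTRB = 4 × 1.38×10⁻²³ × 290 × 4.96×10⁵ × 5.31×10⁷ = 4.22×10⁻⁷ V²
V_n = √(4.22×10⁻⁷) = 6.49×10⁻⁴ V = 649 µV

649 µV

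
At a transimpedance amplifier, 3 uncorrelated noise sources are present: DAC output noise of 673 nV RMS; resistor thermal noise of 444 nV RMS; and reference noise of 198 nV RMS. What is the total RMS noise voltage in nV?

Uncorrelated sources add in power (mean-square): V_tot = √(ΣV_i²)
V_tot = √[(6.73×10⁻⁷)² + (4.44×10⁻⁷)² + (1.98×10⁻⁷)²] = 8.30×10⁻⁷ V = 830 nV

830 nV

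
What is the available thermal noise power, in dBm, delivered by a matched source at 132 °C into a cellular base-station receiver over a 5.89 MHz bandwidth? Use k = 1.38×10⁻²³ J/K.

−104.8 dBm

T = 132 °C + 273.15 = 405.15 K
P_n = kTB = 1.38×10⁻²³ × 405.15 × 5.89×10⁶ = 3.29×10⁻¹⁴ W
In dBm: 10 log₁₀(3.29×10⁻¹⁴ / 10⁻³) = −104.8 dBm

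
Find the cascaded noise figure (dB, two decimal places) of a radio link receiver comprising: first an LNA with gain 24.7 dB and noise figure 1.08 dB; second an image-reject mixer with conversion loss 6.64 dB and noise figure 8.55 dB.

1.15 dB

Convert to linear (a loss of L dB is a gain of −L dB): F_i = 10^(NF_i/10), G_i = 10^(G_i,dB/10)
  Stage 1: F_1 = 10^(1.08/10) = 1.282, G_1 = 10^(24.7/10) = 295.1
  Stage 2: F_2 = 10^(8.55/10) = 7.161, G_2 = 10^(−6.64/10) = 0.2168
Friis cascade:
  F = 1.282 + (7.161 − 1)/295.1 = 1.303
NF = 10 log₁₀(1.303) = 1.15 dB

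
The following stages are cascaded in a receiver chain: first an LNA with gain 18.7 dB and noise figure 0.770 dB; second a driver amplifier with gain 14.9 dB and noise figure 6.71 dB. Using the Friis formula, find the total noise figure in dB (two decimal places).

Convert to linear (a loss of L dB is a gain of −L dB): F_i = 10^(NF_i/10), G_i = 10^(G_i,dB/10)
  Stage 1: F_1 = 10^(0.770/10) = 1.194, G_1 = 10^(18.7/10) = 74.13
  Stage 2: F_2 = 10^(6.71/10) = 4.688, G_2 = 10^(14.9/10) = 30.90
Friis cascade:
  F = 1.194 + (4.688 − 1)/74.13 = 1.244
NF = 10 log₁₀(1.244) = 0.95 dB

0.95 dB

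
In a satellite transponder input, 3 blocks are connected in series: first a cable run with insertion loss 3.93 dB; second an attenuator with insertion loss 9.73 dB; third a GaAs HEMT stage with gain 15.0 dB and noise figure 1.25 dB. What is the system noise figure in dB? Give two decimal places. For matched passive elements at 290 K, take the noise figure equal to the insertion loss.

Convert to linear (a loss of L dB is a gain of −L dB): F_i = 10^(NF_i/10), G_i = 10^(G_i,dB/10)
  Stage 1: F_1 = 10^(3.93/10) = 2.472, G_1 = 10^(−3.93/10) = 0.4046
  Stage 2: F_2 = 10^(9.73/10) = 9.397, G_2 = 10^(−9.73/10) = 0.1064
  Stage 3: F_3 = 10^(1.25/10) = 1.334, G_3 = 10^(15.0/10) = 31.62
Friis cascade:
  F = 2.472 + (9.397 − 1)/0.4046 + (1.334 − 1)/0.04305 = 30.97
NF = 10 log₁₀(30.97) = 14.91 dB

14.91 dB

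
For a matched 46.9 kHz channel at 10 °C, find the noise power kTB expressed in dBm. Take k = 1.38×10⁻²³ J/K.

−127.4 dBm

T = 10 °C + 273.15 = 283.15 K
P_n = kTB = 1.38×10⁻²³ × 283.15 × 4.69×10⁴ = 1.83×10⁻¹⁶ W
In dBm: 10 log₁₀(1.83×10⁻¹⁶ / 10⁻³) = −127.4 dBm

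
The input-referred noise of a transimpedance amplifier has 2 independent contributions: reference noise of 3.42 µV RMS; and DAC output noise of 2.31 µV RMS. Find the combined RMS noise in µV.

Uncorrelated sources add in power (mean-square): V_tot = √(ΣV_i²)
V_tot = √[(3.42×10⁻⁶)² + (2.31×10⁻⁶)²] = 4.13×10⁻⁶ V = 4.13 µV

4.13 µV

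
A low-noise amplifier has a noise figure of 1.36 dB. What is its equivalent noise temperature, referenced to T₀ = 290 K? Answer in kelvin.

F = 10^(1.36/10) = 1.36773
T_e = (F − 1)·T₀ = (1.36773 − 1) × 290 = 107 K

107 K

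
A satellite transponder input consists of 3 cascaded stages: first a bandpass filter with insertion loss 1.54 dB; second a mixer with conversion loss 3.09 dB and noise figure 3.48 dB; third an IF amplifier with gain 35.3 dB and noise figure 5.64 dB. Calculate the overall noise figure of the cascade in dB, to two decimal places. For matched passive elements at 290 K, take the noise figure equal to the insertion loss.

10.38 dB

Convert to linear (a loss of L dB is a gain of −L dB): F_i = 10^(NF_i/10), G_i = 10^(G_i,dB/10)
  Stage 1: F_1 = 10^(1.54/10) = 1.426, G_1 = 10^(−1.54/10) = 0.7015
  Stage 2: F_2 = 10^(3.48/10) = 2.228, G_2 = 10^(−3.09/10) = 0.4909
  Stage 3: F_3 = 10^(5.64/10) = 3.664, G_3 = 10^(35.3/10) = 3388
Friis cascade:
  F = 1.426 + (2.228 − 1)/0.7015 + (3.664 − 1)/0.3443 = 10.91
NF = 10 log₁₀(10.91) = 10.38 dB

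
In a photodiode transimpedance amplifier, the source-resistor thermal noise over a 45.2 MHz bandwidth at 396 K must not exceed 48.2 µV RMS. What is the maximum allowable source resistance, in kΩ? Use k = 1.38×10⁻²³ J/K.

2.35 kΩ

Johnson–Nyquist: V_n = √(4kTRB) ⇒ R = V_n² / (4kTB)
4kTB = 4 × 1.38×10⁻²³ × 396 × 4.52×10⁷ = 9.88×10⁻¹³
R = (4.82×10⁻⁵)² / 9.88×10⁻¹³ = 2.35×10³ Ω = 2.35 kΩ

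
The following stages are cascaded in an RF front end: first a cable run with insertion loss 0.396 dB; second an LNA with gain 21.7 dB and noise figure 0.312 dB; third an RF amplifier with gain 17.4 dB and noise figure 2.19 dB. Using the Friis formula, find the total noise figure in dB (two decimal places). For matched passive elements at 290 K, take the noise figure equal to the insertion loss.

Convert to linear (a loss of L dB is a gain of −L dB): F_i = 10^(NF_i/10), G_i = 10^(G_i,dB/10)
  Stage 1: F_1 = 10^(0.396/10) = 1.095, G_1 = 10^(−0.396/10) = 0.9129
  Stage 2: F_2 = 10^(0.312/10) = 1.074, G_2 = 10^(21.7/10) = 147.9
  Stage 3: F_3 = 10^(2.19/10) = 1.656, G_3 = 10^(17.4/10) = 54.95
Friis cascade:
  F = 1.095 + (1.074 − 1)/0.9129 + (1.656 − 1)/135.0 = 1.182
NF = 10 log₁₀(1.182) = 0.73 dB

0.73 dB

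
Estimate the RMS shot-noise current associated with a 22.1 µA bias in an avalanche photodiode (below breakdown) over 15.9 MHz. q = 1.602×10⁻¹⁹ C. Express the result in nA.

I_n = √(2qI·B)
2qI·B = 2 × 1.602×10⁻¹⁹ × 2.21×10⁻⁵ × 1.59×10⁷ = 1.13×10⁻¹⁶ A²
I_n = √(1.13×10⁻¹⁶) = 1.06×10⁻⁸ A = 10.6 nA

10.6 nA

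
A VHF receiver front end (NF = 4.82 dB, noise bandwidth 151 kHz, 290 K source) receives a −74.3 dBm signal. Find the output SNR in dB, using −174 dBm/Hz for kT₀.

43.1 dB

Noise floor: N = −174 + 10 log₁₀(B) + NF
10 log₁₀(1.51×10⁵) = 51.79 dB
N = −174 + 51.79 + 4.82 = −117.39 dBm
SNR = P_sig − N = −74.3 − (−117.39) = 43.09 dB → 43.1 dB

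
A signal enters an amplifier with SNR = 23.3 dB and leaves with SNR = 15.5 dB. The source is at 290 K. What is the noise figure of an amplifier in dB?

7.8 dB

NF (dB) = SNR_in(dB) − SNR_out(dB) when the source is at T₀
NF = 23.3 − 15.5 = 7.8 dB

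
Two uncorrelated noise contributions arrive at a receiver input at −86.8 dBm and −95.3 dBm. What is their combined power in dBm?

Convert to linear, add, convert back:
P₁ = 2.09×10⁻¹² W, P₂ = 2.95×10⁻¹³ W
P_tot = 2.38×10⁻¹² W → 10 log₁₀(P_tot / 10⁻³) = −86.2 dBm

−86.2 dBm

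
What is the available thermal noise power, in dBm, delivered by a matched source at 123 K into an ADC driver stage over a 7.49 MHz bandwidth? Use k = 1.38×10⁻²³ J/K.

−109.0 dBm

P_n = kTB = 1.38×10⁻²³ × 123 × 7.49×10⁶ = 1.27×10⁻¹⁴ W
In dBm: 10 log₁₀(1.27×10⁻¹⁴ / 10⁻³) = −109.0 dBm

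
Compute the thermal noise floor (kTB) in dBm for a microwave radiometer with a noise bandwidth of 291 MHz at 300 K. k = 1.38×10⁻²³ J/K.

−89.2 dBm

P_n = kTB = 1.38×10⁻²³ × 300 × 2.91×10⁸ = 1.20×10⁻¹² W
In dBm: 10 log₁₀(1.20×10⁻¹² / 10⁻³) = −89.2 dBm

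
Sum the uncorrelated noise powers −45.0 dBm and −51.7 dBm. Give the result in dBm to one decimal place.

Convert to linear, add, convert back:
P₁ = 3.16×10⁻⁸ W, P₂ = 6.76×10⁻⁹ W
P_tot = 3.84×10⁻⁸ W → 10 log₁₀(P_tot / 10⁻³) = −44.2 dBm

−44.2 dBm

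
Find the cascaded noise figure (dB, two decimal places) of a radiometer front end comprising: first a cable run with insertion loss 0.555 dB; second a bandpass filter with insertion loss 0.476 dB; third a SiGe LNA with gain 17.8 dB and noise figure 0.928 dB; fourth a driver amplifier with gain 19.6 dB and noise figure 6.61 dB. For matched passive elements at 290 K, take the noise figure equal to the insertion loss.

2.16 dB

Convert to linear (a loss of L dB is a gain of −L dB): F_i = 10^(NF_i/10), G_i = 10^(G_i,dB/10)
  Stage 1: F_1 = 10^(0.555/10) = 1.136, G_1 = 10^(−0.555/10) = 0.8800
  Stage 2: F_2 = 10^(0.476/10) = 1.116, G_2 = 10^(−0.476/10) = 0.8962
  Stage 3: F_3 = 10^(0.928/10) = 1.238, G_3 = 10^(17.8/10) = 60.26
  Stage 4: F_4 = 10^(6.61/10) = 4.581, G_4 = 10^(19.6/10) = 91.20
Friis cascade:
  F = 1.136 + (1.116 − 1)/0.8800 + (1.238 − 1)/0.7887 + (4.581 − 1)/47.52 = 1.645
NF = 10 log₁₀(1.645) = 2.16 dB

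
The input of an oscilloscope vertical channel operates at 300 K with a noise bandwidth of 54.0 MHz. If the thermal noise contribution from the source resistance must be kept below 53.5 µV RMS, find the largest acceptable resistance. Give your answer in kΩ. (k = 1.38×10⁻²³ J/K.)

3.20 kΩ

Johnson–Nyquist: V_n = √(4kTRB) ⇒ R = V_n² / (4kTB)
4kTB = 4 × 1.38×10⁻²³ × 300 × 5.40×10⁷ = 8.94×10⁻¹³
R = (5.35×10⁻⁵)² / 8.94×10⁻¹³ = 3.20×10³ Ω = 3.20 kΩ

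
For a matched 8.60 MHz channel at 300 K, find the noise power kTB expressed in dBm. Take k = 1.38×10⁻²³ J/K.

−104.5 dBm

P_n = kTB = 1.38×10⁻²³ × 300 × 8.60×10⁶ = 3.56×10⁻¹⁴ W
In dBm: 10 log₁₀(3.56×10⁻¹⁴ / 10⁻³) = −104.5 dBm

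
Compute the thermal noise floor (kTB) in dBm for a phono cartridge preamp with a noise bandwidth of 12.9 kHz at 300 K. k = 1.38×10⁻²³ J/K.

−132.7 dBm

P_n = kTB = 1.38×10⁻²³ × 300 × 1.29×10⁴ = 5.34×10⁻¹⁷ W
In dBm: 10 log₁₀(5.34×10⁻¹⁷ / 10⁻³) = −132.7 dBm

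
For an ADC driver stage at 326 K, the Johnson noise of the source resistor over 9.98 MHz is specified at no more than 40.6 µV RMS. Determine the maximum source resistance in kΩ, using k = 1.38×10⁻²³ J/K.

Johnson–Nyquist: V_n = √(4kTRB) ⇒ R = V_n² / (4kTB)
4kTB = 4 × 1.38×10⁻²³ × 326 × 9.98×10⁶ = 1.80×10⁻¹³
R = (4.06×10⁻⁵)² / 1.80×10⁻¹³ = 9.18×10³ Ω = 9.18 kΩ

9.18 kΩ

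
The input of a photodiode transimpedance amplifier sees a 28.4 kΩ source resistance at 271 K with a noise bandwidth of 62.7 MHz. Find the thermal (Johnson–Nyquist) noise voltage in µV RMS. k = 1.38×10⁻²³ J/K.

V_n = √(4kTRB)
4kTRB = 4 × 1.38×10⁻²³ × 271 × 2.84×10⁴ × 6.27×10⁷ = 2.66×10⁻⁸ V²
V_n = √(2.66×10⁻⁸) = 1.63×10⁻⁴ V = 163 µV

163 µV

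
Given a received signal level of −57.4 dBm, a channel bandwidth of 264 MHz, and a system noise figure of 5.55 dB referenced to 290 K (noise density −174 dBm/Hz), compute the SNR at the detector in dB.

26.8 dB

Noise floor: N = −174 + 10 log₁₀(B) + NF
10 log₁₀(2.64×10⁸) = 84.22 dB
N = −174 + 84.22 + 5.55 = −84.23 dBm
SNR = P_sig − N = −57.4 − (−84.23) = 26.83 dB → 26.8 dB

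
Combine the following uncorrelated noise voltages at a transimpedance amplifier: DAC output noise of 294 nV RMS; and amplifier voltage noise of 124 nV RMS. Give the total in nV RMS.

319 nV

Uncorrelated sources add in power (mean-square): V_tot = √(ΣV_i²)
V_tot = √[(2.94×10⁻⁷)² + (1.24×10⁻⁷)²] = 3.19×10⁻⁷ V = 319 nV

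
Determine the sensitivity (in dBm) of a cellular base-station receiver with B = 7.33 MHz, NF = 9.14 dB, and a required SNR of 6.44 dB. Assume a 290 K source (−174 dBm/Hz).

Sensitivity = −174 + 10 log₁₀(B) + NF + SNR_min
= −174 + 68.65 + 9.14 + 6.44
= −89.77 dBm → −89.8 dBm

−89.8 dBm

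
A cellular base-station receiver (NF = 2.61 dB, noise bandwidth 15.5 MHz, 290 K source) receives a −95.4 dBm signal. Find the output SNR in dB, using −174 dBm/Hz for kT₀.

4.1 dB

Noise floor: N = −174 + 10 log₁₀(B) + NF
10 log₁₀(1.55×10⁷) = 71.9 dB
N = −174 + 71.9 + 2.61 = −99.49 dBm
SNR = P_sig − N = −95.4 − (−99.49) = 4.09 dB → 4.1 dB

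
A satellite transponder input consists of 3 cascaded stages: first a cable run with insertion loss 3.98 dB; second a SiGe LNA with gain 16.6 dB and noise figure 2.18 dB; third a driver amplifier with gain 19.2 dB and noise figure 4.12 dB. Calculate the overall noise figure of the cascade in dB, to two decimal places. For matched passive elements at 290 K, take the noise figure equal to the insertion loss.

6.25 dB

Convert to linear (a loss of L dB is a gain of −L dB): F_i = 10^(NF_i/10), G_i = 10^(G_i,dB/10)
  Stage 1: F_1 = 10^(3.98/10) = 2.500, G_1 = 10^(−3.98/10) = 0.3999
  Stage 2: F_2 = 10^(2.18/10) = 1.652, G_2 = 10^(16.6/10) = 45.71
  Stage 3: F_3 = 10^(4.12/10) = 2.582, G_3 = 10^(19.2/10) = 83.18
Friis cascade:
  F = 2.500 + (1.652 − 1)/0.3999 + (2.582 − 1)/18.28 = 4.217
NF = 10 log₁₀(4.217) = 6.25 dB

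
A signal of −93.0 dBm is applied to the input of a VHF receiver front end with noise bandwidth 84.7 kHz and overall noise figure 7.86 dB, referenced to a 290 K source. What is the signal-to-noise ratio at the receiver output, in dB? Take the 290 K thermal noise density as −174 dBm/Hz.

Noise floor: N = −174 + 10 log₁₀(B) + NF
10 log₁₀(8.47×10⁴) = 49.28 dB
N = −174 + 49.28 + 7.86 = −116.86 dBm
SNR = P_sig − N = −93.0 − (−116.86) = 23.86 dB → 23.9 dB

23.9 dB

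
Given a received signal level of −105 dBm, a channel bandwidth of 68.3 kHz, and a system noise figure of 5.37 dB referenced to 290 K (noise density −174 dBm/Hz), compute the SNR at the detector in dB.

15.3 dB

Noise floor: N = −174 + 10 log₁₀(B) + NF
10 log₁₀(6.83×10⁴) = 48.34 dB
N = −174 + 48.34 + 5.37 = −120.29 dBm
SNR = P_sig − N = −105 − (−120.29) = 15.29 dB → 15.3 dB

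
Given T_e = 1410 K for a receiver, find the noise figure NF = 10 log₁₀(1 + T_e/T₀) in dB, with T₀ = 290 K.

F = 1 + T_e/T₀ = 1 + 1410/290 = 5.86207
NF = 10 log₁₀(5.86207) = 7.68 dB

7.68 dB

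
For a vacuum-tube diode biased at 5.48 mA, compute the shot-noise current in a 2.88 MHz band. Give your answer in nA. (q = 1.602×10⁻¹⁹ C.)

I_n = √(2qI·B)
2qI·B = 2 × 1.602×10⁻¹⁹ × 5.48×10⁻³ × 2.88×10⁶ = 5.06×10⁻¹⁵ A²
I_n = √(5.06×10⁻¹⁵) = 7.11×10⁻⁸ A = 71.1 nA

71.1 nA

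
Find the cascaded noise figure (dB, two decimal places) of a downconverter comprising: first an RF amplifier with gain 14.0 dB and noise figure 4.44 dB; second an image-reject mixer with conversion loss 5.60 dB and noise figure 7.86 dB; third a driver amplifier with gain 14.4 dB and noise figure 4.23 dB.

5.08 dB

Convert to linear (a loss of L dB is a gain of −L dB): F_i = 10^(NF_i/10), G_i = 10^(G_i,dB/10)
  Stage 1: F_1 = 10^(4.44/10) = 2.780, G_1 = 10^(14.0/10) = 25.12
  Stage 2: F_2 = 10^(7.86/10) = 6.109, G_2 = 10^(−5.60/10) = 0.2754
  Stage 3: F_3 = 10^(4.23/10) = 2.649, G_3 = 10^(14.4/10) = 27.54
Friis cascade:
  F = 2.780 + (6.109 − 1)/25.12 + (2.649 − 1)/6.918 = 3.221
NF = 10 log₁₀(3.221) = 5.08 dB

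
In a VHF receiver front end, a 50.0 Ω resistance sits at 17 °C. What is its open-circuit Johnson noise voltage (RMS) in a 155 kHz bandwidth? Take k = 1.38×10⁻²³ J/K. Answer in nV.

352 nV

T = 17 °C + 273.15 = 290.15 K
V_n = √(4kTRB)
4kTRB = 4 × 1.38×10⁻²³ × 290.15 × 5.00×10¹ × 1.55×10⁵ = 1.24×10⁻¹³ V²
V_n = √(1.24×10⁻¹³) = 3.52×10⁻⁷ V = 352 nV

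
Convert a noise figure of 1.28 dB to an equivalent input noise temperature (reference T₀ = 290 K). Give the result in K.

F = 10^(1.28/10) = 1.34276
T_e = (F − 1)·T₀ = (1.34276 − 1) × 290 = 99.4 K

99.4 K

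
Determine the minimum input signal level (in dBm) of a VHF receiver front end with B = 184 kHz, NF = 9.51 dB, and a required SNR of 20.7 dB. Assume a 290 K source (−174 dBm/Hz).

−91.1 dBm

Sensitivity = −174 + 10 log₁₀(B) + NF + SNR_min
= −174 + 52.65 + 9.51 + 20.7
= −91.14 dBm → −91.1 dBm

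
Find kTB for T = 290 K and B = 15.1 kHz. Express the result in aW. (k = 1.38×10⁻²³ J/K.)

P_n = kTB = 1.38×10⁻²³ × 290 × 1.51×10⁴ = 6.04×10⁻¹⁷ W = 60.4 aW

60.4 aW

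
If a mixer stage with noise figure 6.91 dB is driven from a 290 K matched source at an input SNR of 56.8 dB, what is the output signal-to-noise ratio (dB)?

By definition F = SNR_in/SNR_out, so in dB: SNR_out = SNR_in − NF
SNR_out = 56.8 − 6.91 = 49.89 dB

49.89 dB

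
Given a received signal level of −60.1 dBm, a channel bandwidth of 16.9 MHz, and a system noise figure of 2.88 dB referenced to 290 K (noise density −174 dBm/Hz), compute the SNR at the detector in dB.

38.7 dB

Noise floor: N = −174 + 10 log₁₀(B) + NF
10 log₁₀(1.69×10⁷) = 72.28 dB
N = −174 + 72.28 + 2.88 = −98.84 dBm
SNR = P_sig − N = −60.1 − (−98.84) = 38.74 dB → 38.7 dB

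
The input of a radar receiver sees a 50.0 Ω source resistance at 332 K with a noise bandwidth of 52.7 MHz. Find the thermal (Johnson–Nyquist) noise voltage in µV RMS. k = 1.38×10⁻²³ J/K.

6.95 µV

V_n = √(4kTRB)
4kTRB = 4 × 1.38×10⁻²³ × 332 × 5.00×10¹ × 5.27×10⁷ = 4.83×10⁻¹¹ V²
V_n = √(4.83×10⁻¹¹) = 6.95×10⁻⁶ V = 6.95 µV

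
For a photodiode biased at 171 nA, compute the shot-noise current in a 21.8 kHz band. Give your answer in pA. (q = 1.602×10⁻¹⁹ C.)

34.6 pA

I_n = √(2qI·B)
2qI·B = 2 × 1.602×10⁻¹⁹ × 1.71×10⁻⁷ × 2.18×10⁴ = 1.19×10⁻²¹ A²
I_n = √(1.19×10⁻²¹) = 3.46×10⁻¹¹ A = 34.6 pA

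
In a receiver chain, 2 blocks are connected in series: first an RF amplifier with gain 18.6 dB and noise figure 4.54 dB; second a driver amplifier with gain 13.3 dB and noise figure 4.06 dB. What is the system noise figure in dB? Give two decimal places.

Convert to linear (a loss of L dB is a gain of −L dB): F_i = 10^(NF_i/10), G_i = 10^(G_i,dB/10)
  Stage 1: F_1 = 10^(4.54/10) = 2.844, G_1 = 10^(18.6/10) = 72.44
  Stage 2: F_2 = 10^(4.06/10) = 2.547, G_2 = 10^(13.3/10) = 21.38
Friis cascade:
  F = 2.844 + (2.547 − 1)/72.44 = 2.866
NF = 10 log₁₀(2.866) = 4.57 dB

4.57 dB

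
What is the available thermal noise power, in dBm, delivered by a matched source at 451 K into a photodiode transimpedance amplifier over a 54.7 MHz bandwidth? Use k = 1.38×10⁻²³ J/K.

−94.7 dBm

P_n = kTB = 1.38×10⁻²³ × 451 × 5.47×10⁷ = 3.40×10⁻¹³ W
In dBm: 10 log₁₀(3.40×10⁻¹³ / 10⁻³) = −94.7 dBm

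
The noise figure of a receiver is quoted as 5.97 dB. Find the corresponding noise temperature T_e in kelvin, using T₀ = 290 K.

857 K

F = 10^(5.97/10) = 3.95367
T_e = (F − 1)·T₀ = (3.95367 − 1) × 290 = 857 K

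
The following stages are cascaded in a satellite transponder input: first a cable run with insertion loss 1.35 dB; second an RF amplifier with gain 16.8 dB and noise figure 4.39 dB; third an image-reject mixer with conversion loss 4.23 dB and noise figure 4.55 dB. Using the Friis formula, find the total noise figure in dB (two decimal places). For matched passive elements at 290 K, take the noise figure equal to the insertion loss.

5.80 dB

Convert to linear (a loss of L dB is a gain of −L dB): F_i = 10^(NF_i/10), G_i = 10^(G_i,dB/10)
  Stage 1: F_1 = 10^(1.35/10) = 1.365, G_1 = 10^(−1.35/10) = 0.7328
  Stage 2: F_2 = 10^(4.39/10) = 2.748, G_2 = 10^(16.8/10) = 47.86
  Stage 3: F_3 = 10^(4.55/10) = 2.851, G_3 = 10^(−4.23/10) = 0.3776
Friis cascade:
  F = 1.365 + (2.748 − 1)/0.7328 + (2.851 − 1)/35.08 = 3.803
NF = 10 log₁₀(3.803) = 5.80 dB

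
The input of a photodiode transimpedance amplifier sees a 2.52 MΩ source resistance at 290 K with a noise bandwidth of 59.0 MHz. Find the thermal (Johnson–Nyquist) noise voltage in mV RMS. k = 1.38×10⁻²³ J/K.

1.54 mV

V_n = √(4kTRB)
4kTRB = 4 × 1.38×10⁻²³ × 290 × 2.52×10⁶ × 5.90×10⁷ = 2.38×10⁻⁶ V²
V_n = √(2.38×10⁻⁶) = 1.54×10⁻³ V = 1.54 mV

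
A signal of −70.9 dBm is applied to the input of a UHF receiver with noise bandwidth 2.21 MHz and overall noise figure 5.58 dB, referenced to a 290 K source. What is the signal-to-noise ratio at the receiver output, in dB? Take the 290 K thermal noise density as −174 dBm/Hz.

34.1 dB

Noise floor: N = −174 + 10 log₁₀(B) + NF
10 log₁₀(2.21×10⁶) = 63.44 dB
N = −174 + 63.44 + 5.58 = −104.98 dBm
SNR = P_sig − N = −70.9 − (−104.98) = 34.08 dB → 34.1 dB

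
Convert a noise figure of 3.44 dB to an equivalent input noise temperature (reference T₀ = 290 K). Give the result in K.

350 K

F = 10^(3.44/10) = 2.208
T_e = (F − 1)·T₀ = (2.208 − 1) × 290 = 350 K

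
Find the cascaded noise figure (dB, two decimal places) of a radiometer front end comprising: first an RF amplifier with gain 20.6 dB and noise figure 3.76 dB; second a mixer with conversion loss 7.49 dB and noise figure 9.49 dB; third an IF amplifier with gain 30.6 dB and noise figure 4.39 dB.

Convert to linear (a loss of L dB is a gain of −L dB): F_i = 10^(NF_i/10), G_i = 10^(G_i,dB/10)
  Stage 1: F_1 = 10^(3.76/10) = 2.377, G_1 = 10^(20.6/10) = 114.8
  Stage 2: F_2 = 10^(9.49/10) = 8.892, G_2 = 10^(−7.49/10) = 0.1782
  Stage 3: F_3 = 10^(4.39/10) = 2.748, G_3 = 10^(30.6/10) = 1148
Friis cascade:
  F = 2.377 + (8.892 − 1)/114.8 + (2.748 − 1)/20.46 = 2.531
NF = 10 log₁₀(2.531) = 4.03 dB

4.03 dB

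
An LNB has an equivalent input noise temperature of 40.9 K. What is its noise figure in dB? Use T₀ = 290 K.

0.573 dB

F = 1 + T_e/T₀ = 1 + 40.9/290 = 1.14103
NF = 10 log₁₀(1.14103) = 0.573 dB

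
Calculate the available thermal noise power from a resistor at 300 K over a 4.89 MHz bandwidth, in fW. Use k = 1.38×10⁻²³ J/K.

P_n = kTB = 1.38×10⁻²³ × 300 × 4.89×10⁶ = 2.02×10⁻¹⁴ W = 20.2 fW

20.2 fW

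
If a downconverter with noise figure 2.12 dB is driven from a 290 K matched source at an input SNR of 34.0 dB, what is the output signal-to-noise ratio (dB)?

By definition F = SNR_in/SNR_out, so in dB: SNR_out = SNR_in − NF
SNR_out = 34.0 − 2.12 = 31.88 dB

31.88 dB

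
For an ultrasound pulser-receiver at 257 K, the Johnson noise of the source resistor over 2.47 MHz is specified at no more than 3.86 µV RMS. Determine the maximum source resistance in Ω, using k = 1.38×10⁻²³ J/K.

Johnson–Nyquist: V_n = √(4kTRB) ⇒ R = V_n² / (4kTB)
4kTB = 4 × 1.38×10⁻²³ × 257 × 2.47×10⁶ = 3.50×10⁻¹⁴
R = (3.86×10⁻⁶)² / 3.50×10⁻¹⁴ = 4.25×10² Ω = 425 Ω

425 Ω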